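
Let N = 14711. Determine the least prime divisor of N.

14711 is odd.
Digit sum 14, not divisible by 3.
Ends in 1: not divisible by 5.
7: 14711 = 7·2101 + 4
11: 14711 = 11·1337 + 4
13: 14711 = 13·1131 + 8
17: 14711 = 17·865 + 6
19: 14711 = 19·774 + 5
23: 14711 = 23·639 + 14
29: 14711 = 29·507 + 8
31: 14711 = 31·474 + 17
37: 14711 = 37·397 + 22
41: 14711 = 41·358 + 33
43: 14711 = 43·342 + 5
47: 14711 = 47·313

47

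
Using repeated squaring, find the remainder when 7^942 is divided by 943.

7^1 ≡ 7 (mod 943)
7^2 ≡ 7^2 = 49 ≡ 49 (mod 943)
7^4 ≡ 49^2 = 2401 ≡ 515 (mod 943)
7^8 ≡ 515^2 = 265225 ≡ 242 (mod 943)
7^16 ≡ 242^2 = 58564 ≡ 98 (mod 943)
7^32 ≡ 98^2 = 9604 ≡ 174 (mod 943)
7^64 ≡ 174^2 = 30276 ≡ 100 (mod 943)
7^128 ≡ 100^2 = 10000 ≡ 570 (mod 943)
7^256 ≡ 570^2 = 324900 ≡ 508 (mod 943)
7^512 ≡ 508^2 = 258064 ≡ 625 (mod 943)
942 = 512 + 256 + 128 + 32 + 8 + 4 + 2 in binary powers of 2.
So 7^942 ≡ 625 · 508 · 570 · 174 · 242 · 515 · 49 ≡ 156 (mod 943).
Since 156 ≠ 1, base 7 is a Fermat witness: 943 is composite.

156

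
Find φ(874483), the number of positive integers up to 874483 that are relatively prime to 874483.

827904

Factor: 874483 = 23 · 193 · 197.
φ(874483) = (23−1) · (193−1) · (197−1) = 22 · 192 · 196 = 827904.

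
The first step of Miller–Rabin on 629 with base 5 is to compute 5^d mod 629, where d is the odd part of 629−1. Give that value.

309

629 − 1 = 628 = 2^2 · 157, so d = 157.
5^1 ≡ 5 (mod 629)
5^2 ≡ 5^2 = 25 ≡ 25 (mod 629)
5^4 ≡ 25^2 = 625 ≡ 625 (mod 629)
5^8 ≡ 625^2 = 390625 ≡ 16 (mod 629)
5^16 ≡ 16^2 = 256 ≡ 256 (mod 629)
5^32 ≡ 256^2 = 65536 ≡ 120 (mod 629)
5^64 ≡ 120^2 = 14400 ≡ 562 (mod 629)
5^128 ≡ 562^2 = 315844 ≡ 86 (mod 629)
157 = 128 + 16 + 8 + 4 + 1 in binary powers of 2.
So 5^157 ≡ 86 · 256 · 16 · 625 · 5 ≡ 309 (mod 629).
Squaring chain: 309 → 502; never reaches −1, so base 5 is a Miller–Rabin witness that 629 is composite.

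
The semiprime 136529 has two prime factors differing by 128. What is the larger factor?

439

Since p = q + 128, we have 136529 = q(q + 128), so q² + 128q − 136529 = 0.
Discriminant: 128² + 4·136529 = 16384 + 546116 = 562500; √562500 = 750.
q = (−128 + 750)/2 = 311, and p = q + 128 = 439.
Check: 311 · 439 = 136529.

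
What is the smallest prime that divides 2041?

13

2041 is odd.
Digit sum 7, not divisible by 3.
Ends in 1: not divisible by 5.
7: 2041 = 7·291 + 4
11: 2041 = 11·185 + 6
13: 2041 = 13·157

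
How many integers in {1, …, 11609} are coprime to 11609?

Factor: 11609 = 13 · 19 · 47.
φ(11609) = (13−1) · (19−1) · (47−1) = 12 · 18 · 46 = 9936.

9936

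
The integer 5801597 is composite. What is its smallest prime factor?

5801597 is odd.
Digit sum 35, not divisible by 3.
Ends in 7: not divisible by 5.
7: 5801597 = 7·828799 + 4
11: 5801597 = 11·527417 + 10
13: 5801597 = 13·446276 + 9
17: 5801597 = 17·341270 + 7
19: 5801597 = 19·305347 + 4
23: 5801597 = 23·252243 + 8
29: 5801597 = 29·200055 + 2
31: 5801597 = 31·187148 + 9
37: 5801597 = 37·156799 + 34
41: 5801597 = 41·141502 + 15
43: 5801597 = 43·134920 + 37
47: 5801597 = 47·123438 + 11
53: 5801597 = 53·109464 + 5
59: 5801597 = 59·98332 + 9
61: 5801597 = 61·95108 + 9
67: 5801597 = 67·86591

67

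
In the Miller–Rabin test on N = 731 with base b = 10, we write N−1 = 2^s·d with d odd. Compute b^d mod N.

731 − 1 = 730 = 2^1 · 365, so d = 365.
10^1 ≡ 10 (mod 731)
10^2 ≡ 10^2 = 100 ≡ 100 (mod 731)
10^4 ≡ 100^2 = 10000 ≡ 497 (mod 731)
10^8 ≡ 497^2 = 247009 ≡ 662 (mod 731)
10^16 ≡ 662^2 = 438244 ≡ 375 (mod 731)
10^32 ≡ 375^2 = 140625 ≡ 273 (mod 731)
10^64 ≡ 273^2 = 74529 ≡ 698 (mod 731)
10^128 ≡ 698^2 = 487204 ≡ 358 (mod 731)
10^256 ≡ 358^2 = 128164 ≡ 239 (mod 731)
365 = 256 + 64 + 32 + 8 + 4 + 1 in binary powers of 2.
So 10^365 ≡ 239 · 698 · 273 · 662 · 497 · 10 ≡ 232 (mod 731).
Squaring chain: 232; never reaches −1, so base 10 is a Miller–Rabin witness that 731 is composite.

232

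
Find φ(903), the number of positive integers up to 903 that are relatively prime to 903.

504

Factor: 903 = 3 · 7 · 43.
φ(903) = (3−1) · (7−1) · (43−1) = 2 · 6 · 42 = 504.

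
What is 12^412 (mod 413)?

289

12^1 ≡ 12 (mod 413)
12^2 ≡ 12^2 = 144 ≡ 144 (mod 413)
12^4 ≡ 144^2 = 20736 ≡ 86 (mod 413)
12^8 ≡ 86^2 = 7396 ≡ 375 (mod 413)
12^16 ≡ 375^2 = 140625 ≡ 205 (mod 413)
12^32 ≡ 205^2 = 42025 ≡ 312 (mod 413)
12^64 ≡ 312^2 = 97344 ≡ 289 (mod 413)
12^128 ≡ 289^2 = 83521 ≡ 95 (mod 413)
12^256 ≡ 95^2 = 9025 ≡ 352 (mod 413)
412 = 256 + 128 + 16 + 8 + 4 in binary powers of 2.
So 12^412 ≡ 352 · 95 · 205 · 375 · 86 ≡ 289 (mod 413).
Since 289 ≠ 1, base 12 is a Fermat witness: 413 is composite.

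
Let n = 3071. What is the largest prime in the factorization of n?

3071 = 37 · 83
83 is prime.
So 3071 = 37 · 83; the largest prime factor is 83.

83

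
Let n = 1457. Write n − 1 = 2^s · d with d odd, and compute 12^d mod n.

756

1457 − 1 = 1456 = 2^4 · 91, so d = 91.
12^1 ≡ 12 (mod 1457)
12^2 ≡ 12^2 = 144 ≡ 144 (mod 1457)
12^4 ≡ 144^2 = 20736 ≡ 338 (mod 1457)
12^8 ≡ 338^2 = 114244 ≡ 598 (mod 1457)
12^16 ≡ 598^2 = 357604 ≡ 639 (mod 1457)
12^32 ≡ 639^2 = 408321 ≡ 361 (mod 1457)
12^64 ≡ 361^2 = 130321 ≡ 648 (mod 1457)
91 = 64 + 16 + 8 + 2 + 1 in binary powers of 2.
So 12^91 ≡ 648 · 639 · 598 · 144 · 12 ≡ 756 (mod 1457).
Squaring chain: 756 → 392 → 679 → 629; never reaches −1, so base 12 is a Miller–Rabin witness that 1457 is composite.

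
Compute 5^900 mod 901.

13

5^1 ≡ 5 (mod 901)
5^2 ≡ 5^2 = 25 ≡ 25 (mod 901)
5^4 ≡ 25^2 = 625 ≡ 625 (mod 901)
5^8 ≡ 625^2 = 390625 ≡ 492 (mod 901)
5^16 ≡ 492^2 = 242064 ≡ 596 (mod 901)
5^32 ≡ 596^2 = 355216 ≡ 222 (mod 901)
5^64 ≡ 222^2 = 49284 ≡ 630 (mod 901)
5^128 ≡ 630^2 = 396900 ≡ 460 (mod 901)
5^256 ≡ 460^2 = 211600 ≡ 766 (mod 901)
5^512 ≡ 766^2 = 586756 ≡ 205 (mod 901)
900 = 512 + 256 + 128 + 4 in binary powers of 2.
So 5^900 ≡ 205 · 766 · 460 · 625 ≡ 13 (mod 901).
Since 13 ≠ 1, base 5 is a Fermat witness: 901 is composite.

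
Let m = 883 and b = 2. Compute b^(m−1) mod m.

1

2^1 ≡ 2 (mod 883)
2^2 ≡ 2^2 = 4 ≡ 4 (mod 883)
2^4 ≡ 4^2 = 16 ≡ 16 (mod 883)
2^8 ≡ 16^2 = 256 ≡ 256 (mod 883)
2^16 ≡ 256^2 = 65536 ≡ 194 (mod 883)
2^32 ≡ 194^2 = 37636 ≡ 550 (mod 883)
2^64 ≡ 550^2 = 302500 ≡ 514 (mod 883)
2^128 ≡ 514^2 = 264196 ≡ 179 (mod 883)
2^256 ≡ 179^2 = 32041 ≡ 253 (mod 883)
2^512 ≡ 253^2 = 64009 ≡ 433 (mod 883)
882 = 512 + 256 + 64 + 32 + 16 + 2 in binary powers of 2.
So 2^882 ≡ 433 · 253 · 514 · 550 · 194 · 4 ≡ 1 (mod 883).
Since the result is 1, base 2 gives no evidence that 883 is composite.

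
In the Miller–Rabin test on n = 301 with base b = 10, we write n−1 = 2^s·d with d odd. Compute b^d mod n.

279

301 − 1 = 300 = 2^2 · 75, so d = 75.
10^1 ≡ 10 (mod 301)
10^2 ≡ 10^2 = 100 ≡ 100 (mod 301)
10^4 ≡ 100^2 = 10000 ≡ 67 (mod 301)
10^8 ≡ 67^2 = 4489 ≡ 275 (mod 301)
10^16 ≡ 275^2 = 75625 ≡ 74 (mod 301)
10^32 ≡ 74^2 = 5476 ≡ 58 (mod 301)
10^64 ≡ 58^2 = 3364 ≡ 53 (mod 301)
75 = 64 + 8 + 2 + 1 in binary powers of 2.
So 10^75 ≡ 53 · 275 · 100 · 10 ≡ 279 (mod 301).
Squaring chain: 279 → 183; never reaches −1, so base 10 is a Miller–Rabin witness that 301 is composite.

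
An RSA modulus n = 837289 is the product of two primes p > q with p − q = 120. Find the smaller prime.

857

Since p = q + 120, we have 837289 = q(q + 120), so q² + 120q − 837289 = 0.
Discriminant: 120² + 4·837289 = 14400 + 3349156 = 3363556; √3363556 = 1834.
q = (−120 + 1834)/2 = 857, and p = q + 120 = 977.
Check: 857 · 977 = 837289.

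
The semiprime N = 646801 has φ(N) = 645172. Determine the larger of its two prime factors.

947

φ(n) = (p−1)(q−1) = n − (p+q) + 1, so p + q = 646801 − 645172 + 1 = 1630.
p and q are the roots of t² − 1630t + 646801 = 0.
Discriminant: 1630² − 4·646801 = 2656900 − 2587204 = 69696; √69696 = 264.
q = (1630 − 264)/2 = 683, p = (1630 + 264)/2 = 947.
Check: 683 · 947 = 646801.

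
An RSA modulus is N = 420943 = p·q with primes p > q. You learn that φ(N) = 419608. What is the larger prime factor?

827

φ(n) = (p−1)(q−1) = n − (p+q) + 1, so p + q = 420943 − 419608 + 1 = 1336.
p and q are the roots of t² − 1336t + 420943 = 0.
Discriminant: 1336² − 4·420943 = 1784896 − 1683772 = 101124; √101124 = 318.
q = (1336 − 318)/2 = 509, p = (1336 + 318)/2 = 827.
Check: 509 · 827 = 420943.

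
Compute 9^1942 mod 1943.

1069

9^1 ≡ 9 (mod 1943)
9^2 ≡ 9^2 = 81 ≡ 81 (mod 1943)
9^4 ≡ 81^2 = 6561 ≡ 732 (mod 1943)
9^8 ≡ 732^2 = 535824 ≡ 1499 (mod 1943)
9^16 ≡ 1499^2 = 2247001 ≡ 893 (mod 1943)
9^32 ≡ 893^2 = 797449 ≡ 819 (mod 1943)
9^64 ≡ 819^2 = 670761 ≡ 426 (mod 1943)
9^128 ≡ 426^2 = 181476 ≡ 777 (mod 1943)
9^256 ≡ 777^2 = 603729 ≡ 1399 (mod 1943)
9^512 ≡ 1399^2 = 1957201 ≡ 600 (mod 1943)
9^1024 ≡ 600^2 = 360000 ≡ 545 (mod 1943)
1942 = 1024 + 512 + 256 + 128 + 16 + 4 + 2 in binary powers of 2.
So 9^1942 ≡ 545 · 600 · 1399 · 777 · 893 · 732 · 81 ≡ 1069 (mod 1943).
Since 1069 ≠ 1, base 9 is a Fermat witness: 1943 is composite.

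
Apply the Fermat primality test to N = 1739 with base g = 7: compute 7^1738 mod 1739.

636

7^1 ≡ 7 (mod 1739)
7^2 ≡ 7^2 = 49 ≡ 49 (mod 1739)
7^4 ≡ 49^2 = 2401 ≡ 662 (mod 1739)
7^8 ≡ 662^2 = 438244 ≡ 16 (mod 1739)
7^16 ≡ 16^2 = 256 ≡ 256 (mod 1739)
7^32 ≡ 256^2 = 65536 ≡ 1193 (mod 1739)
7^64 ≡ 1193^2 = 1423249 ≡ 747 (mod 1739)
7^128 ≡ 747^2 = 558009 ≡ 1529 (mod 1739)
7^256 ≡ 1529^2 = 2337841 ≡ 625 (mod 1739)
7^512 ≡ 625^2 = 390625 ≡ 1089 (mod 1739)
7^1024 ≡ 1089^2 = 1185921 ≡ 1662 (mod 1739)
1738 = 1024 + 512 + 128 + 64 + 8 + 2 in binary powers of 2.
So 7^1738 ≡ 1662 · 1089 · 1529 · 747 · 16 · 49 ≡ 636 (mod 1739).
Since 636 ≠ 1, base 7 is a Fermat witness: 1739 is composite.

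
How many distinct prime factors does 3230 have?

3230 = 2 · 1615
1615 = 5 · 323
323 = 17 · 19
3230 = 2 · 5 · 17 · 19, which has 4 distinct prime factors.

4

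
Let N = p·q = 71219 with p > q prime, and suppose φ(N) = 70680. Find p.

φ(n) = (p−1)(q−1) = n − (p+q) + 1, so p + q = 71219 − 70680 + 1 = 540.
p and q are the roots of t² − 540t + 71219 = 0.
Discriminant: 540² − 4·71219 = 291600 − 284876 = 6724; √6724 = 82.
q = (540 − 82)/2 = 229, p = (540 + 82)/2 = 311.
Check: 229 · 311 = 71219.

311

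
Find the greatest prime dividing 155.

31

155 = 5 · 31
31 is prime.
So 155 = 5 · 31; the largest prime factor is 31.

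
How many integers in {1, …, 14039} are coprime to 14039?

13800

Factor: 14039 = 101 · 139.
φ(14039) = (101−1) · (139−1) = 100 · 138 = 13800.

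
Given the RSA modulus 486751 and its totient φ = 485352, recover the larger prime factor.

757

φ(n) = (p−1)(q−1) = n − (p+q) + 1, so p + q = 486751 − 485352 + 1 = 1400.
p and q are the roots of t² − 1400t + 486751 = 0.
Discriminant: 1400² − 4·486751 = 1960000 − 1947004 = 12996; √12996 = 114.
q = (1400 − 114)/2 = 643, p = (1400 + 114)/2 = 757.
Check: 643 · 757 = 486751.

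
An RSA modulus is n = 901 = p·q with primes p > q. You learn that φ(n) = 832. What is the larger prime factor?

53

φ(n) = (p−1)(q−1) = n − (p+q) + 1, so p + q = 901 − 832 + 1 = 70.
p and q are the roots of t² − 70t + 901 = 0.
Discriminant: 70² − 4·901 = 4900 − 3604 = 1296; √1296 = 36.
q = (70 − 36)/2 = 17, p = (70 + 36)/2 = 53.
Check: 17 · 53 = 901.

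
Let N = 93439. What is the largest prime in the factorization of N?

53

93439 = 41 · 2279
2279 = 43 · 53
53 is prime.
So 93439 = 41 · 43 · 53; the largest prime factor is 53.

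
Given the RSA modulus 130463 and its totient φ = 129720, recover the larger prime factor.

461

φ(n) = (p−1)(q−1) = n − (p+q) + 1, so p + q = 130463 − 129720 + 1 = 744.
p and q are the roots of t² − 744t + 130463 = 0.
Discriminant: 744² − 4·130463 = 553536 − 521852 = 31684; √31684 = 178.
q = (744 − 178)/2 = 283, p = (744 + 178)/2 = 461.
Check: 283 · 461 = 130463.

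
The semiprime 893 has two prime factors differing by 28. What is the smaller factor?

19

Since p = q + 28, we have 893 = q(q + 28), so q² + 28q − 893 = 0.
Discriminant: 28² + 4·893 = 784 + 3572 = 4356; √4356 = 66.
q = (−28 + 66)/2 = 19, and p = q + 28 = 47.
Check: 19 · 47 = 893.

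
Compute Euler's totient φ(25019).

24696

Factor: 25019 = 127 · 197.
φ(25019) = (127−1) · (197−1) = 126 · 196 = 24696.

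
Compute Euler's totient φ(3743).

3528

Factor: 3743 = 19 · 197.
φ(3743) = (19−1) · (197−1) = 18 · 196 = 3528.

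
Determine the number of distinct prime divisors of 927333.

927333 = 3^2 · 103037
103037 = 11 · 9367
9367 = 17 · 551
551 = 19 · 29
927333 = 3^2 · 11 · 17 · 19 · 29, which has 5 distinct prime factors.

5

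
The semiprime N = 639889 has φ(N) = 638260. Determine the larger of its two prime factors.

971

φ(n) = (p−1)(q−1) = n − (p+q) + 1, so p + q = 639889 − 638260 + 1 = 1630.
p and q are the roots of t² − 1630t + 639889 = 0.
Discriminant: 1630² − 4·639889 = 2656900 − 2559556 = 97344; √97344 = 312.
q = (1630 − 312)/2 = 659, p = (1630 + 312)/2 = 971.
Check: 659 · 971 = 639889.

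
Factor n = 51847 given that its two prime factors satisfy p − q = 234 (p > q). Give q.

Since p = q + 234, we have 51847 = q(q + 234), so q² + 234q − 51847 = 0.
Discriminant: 234² + 4·51847 = 54756 + 207388 = 262144; √262144 = 512.
q = (−234 + 512)/2 = 139, and p = q + 234 = 373.
Check: 139 · 373 = 51847.

139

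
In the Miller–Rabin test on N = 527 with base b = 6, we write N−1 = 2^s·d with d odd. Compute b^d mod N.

150

527 − 1 = 526 = 2^1 · 263, so d = 263.
6^1 ≡ 6 (mod 527)
6^2 ≡ 6^2 = 36 ≡ 36 (mod 527)
6^4 ≡ 36^2 = 1296 ≡ 242 (mod 527)
6^8 ≡ 242^2 = 58564 ≡ 67 (mod 527)
6^16 ≡ 67^2 = 4489 ≡ 273 (mod 527)
6^32 ≡ 273^2 = 74529 ≡ 222 (mod 527)
6^64 ≡ 222^2 = 49284 ≡ 273 (mod 527)
6^128 ≡ 273^2 = 74529 ≡ 222 (mod 527)
6^256 ≡ 222^2 = 49284 ≡ 273 (mod 527)
263 = 256 + 4 + 2 + 1 in binary powers of 2.
So 6^263 ≡ 273 · 242 · 36 · 6 ≡ 150 (mod 527).
Squaring chain: 150; never reaches −1, so base 6 is a Miller–Rabin witness that 527 is composite.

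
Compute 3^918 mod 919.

3^1 ≡ 3 (mod 919)
3^2 ≡ 3^2 = 9 ≡ 9 (mod 919)
3^4 ≡ 9^2 = 81 ≡ 81 (mod 919)
3^8 ≡ 81^2 = 6561 ≡ 128 (mod 919)
3^16 ≡ 128^2 = 16384 ≡ 761 (mod 919)
3^32 ≡ 761^2 = 579121 ≡ 151 (mod 919)
3^64 ≡ 151^2 = 22801 ≡ 745 (mod 919)
3^128 ≡ 745^2 = 555025 ≡ 868 (mod 919)
3^256 ≡ 868^2 = 753424 ≡ 763 (mod 919)
3^512 ≡ 763^2 = 582169 ≡ 442 (mod 919)
918 = 512 + 256 + 128 + 16 + 4 + 2 in binary powers of 2.
So 3^918 ≡ 442 · 763 · 868 · 761 · 81 · 9 ≡ 1 (mod 919).
Since the result is 1, base 3 gives no evidence that 919 is composite.

1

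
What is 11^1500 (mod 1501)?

11^1 ≡ 11 (mod 1501)
11^2 ≡ 11^2 = 121 ≡ 121 (mod 1501)
11^4 ≡ 121^2 = 14641 ≡ 1132 (mod 1501)
11^8 ≡ 1132^2 = 1281424 ≡ 1071 (mod 1501)
11^16 ≡ 1071^2 = 1147041 ≡ 277 (mod 1501)
11^32 ≡ 277^2 = 76729 ≡ 178 (mod 1501)
11^64 ≡ 178^2 = 31684 ≡ 163 (mod 1501)
11^128 ≡ 163^2 = 26569 ≡ 1052 (mod 1501)
11^256 ≡ 1052^2 = 1106704 ≡ 467 (mod 1501)
11^512 ≡ 467^2 = 218089 ≡ 444 (mod 1501)
11^1024 ≡ 444^2 = 197136 ≡ 505 (mod 1501)
1500 = 1024 + 256 + 128 + 64 + 16 + 8 + 4 in binary powers of 2.
So 11^1500 ≡ 505 · 467 · 1052 · 163 · 277 · 1071 · 1132 ≡ 495 (mod 1501).
Since 495 ≠ 1, base 11 is a Fermat witness: 1501 is composite.

495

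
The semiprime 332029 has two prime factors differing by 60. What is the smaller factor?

547

Since p = q + 60, we have 332029 = q(q + 60), so q² + 60q − 332029 = 0.
Discriminant: 60² + 4·332029 = 3600 + 1328116 = 1331716; √1331716 = 1154.
q = (−60 + 1154)/2 = 547, and p = q + 60 = 607.
Check: 547 · 607 = 332029.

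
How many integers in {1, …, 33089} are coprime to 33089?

27216

Factor: 33089 = 7 · 29 · 163.
φ(33089) = (7−1) · (29−1) · (163−1) = 6 · 28 · 162 = 27216.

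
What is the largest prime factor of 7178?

97

7178 = 2 · 3589
3589 = 37 · 97
97 is prime.
So 7178 = 2 · 37 · 97; the largest prime factor is 97.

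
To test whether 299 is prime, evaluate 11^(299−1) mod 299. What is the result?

127

11^1 ≡ 11 (mod 299)
11^2 ≡ 11^2 = 121 ≡ 121 (mod 299)
11^4 ≡ 121^2 = 14641 ≡ 289 (mod 299)
11^8 ≡ 289^2 = 83521 ≡ 100 (mod 299)
11^16 ≡ 100^2 = 10000 ≡ 133 (mod 299)
11^32 ≡ 133^2 = 17689 ≡ 48 (mod 299)
11^64 ≡ 48^2 = 2304 ≡ 211 (mod 299)
11^128 ≡ 211^2 = 44521 ≡ 269 (mod 299)
11^256 ≡ 269^2 = 72361 ≡ 3 (mod 299)
298 = 256 + 32 + 8 + 2 in binary powers of 2.
So 11^298 ≡ 3 · 48 · 100 · 121 ≡ 127 (mod 299).
Since 127 ≠ 1, base 11 is a Fermat witness: 299 is composite.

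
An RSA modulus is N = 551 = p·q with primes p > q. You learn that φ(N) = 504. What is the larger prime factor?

φ(n) = (p−1)(q−1) = n − (p+q) + 1, so p + q = 551 − 504 + 1 = 48.
p and q are the roots of t² − 48t + 551 = 0.
Discriminant: 48² − 4·551 = 2304 − 2204 = 100; √100 = 10.
q = (48 − 10)/2 = 19, p = (48 + 10)/2 = 29.
Check: 19 · 29 = 551.

29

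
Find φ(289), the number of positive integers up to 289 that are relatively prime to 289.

272

Factor: 289 = 17^2.
φ(289) = 17^1·(17−1) = 272.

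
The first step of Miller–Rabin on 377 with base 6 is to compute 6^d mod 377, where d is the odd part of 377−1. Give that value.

377 − 1 = 376 = 2^3 · 47, so d = 47.
6^1 ≡ 6 (mod 377)
6^2 ≡ 6^2 = 36 ≡ 36 (mod 377)
6^4 ≡ 36^2 = 1296 ≡ 165 (mod 377)
6^8 ≡ 165^2 = 27225 ≡ 81 (mod 377)
6^16 ≡ 81^2 = 6561 ≡ 152 (mod 377)
6^32 ≡ 152^2 = 23104 ≡ 107 (mod 377)
47 = 32 + 8 + 4 + 2 + 1 in binary powers of 2.
So 6^47 ≡ 107 · 81 · 165 · 36 · 6 ≡ 323 (mod 377).
Squaring chain: 323 → 277 → 198; never reaches −1, so base 6 is a Miller–Rabin witness that 377 is composite.

323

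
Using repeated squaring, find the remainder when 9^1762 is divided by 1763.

1393

9^1 ≡ 9 (mod 1763)
9^2 ≡ 9^2 = 81 ≡ 81 (mod 1763)
9^4 ≡ 81^2 = 6561 ≡ 1272 (mod 1763)
9^8 ≡ 1272^2 = 1617984 ≡ 1313 (mod 1763)
9^16 ≡ 1313^2 = 1723969 ≡ 1518 (mod 1763)
9^32 ≡ 1518^2 = 2304324 ≡ 83 (mod 1763)
9^64 ≡ 83^2 = 6889 ≡ 1600 (mod 1763)
9^128 ≡ 1600^2 = 2560000 ≡ 124 (mod 1763)
9^256 ≡ 124^2 = 15376 ≡ 1272 (mod 1763)
9^512 ≡ 1272^2 = 1617984 ≡ 1313 (mod 1763)
9^1024 ≡ 1313^2 = 1723969 ≡ 1518 (mod 1763)
1762 = 1024 + 512 + 128 + 64 + 32 + 2 in binary powers of 2.
So 9^1762 ≡ 1518 · 1313 · 124 · 1600 · 83 · 81 ≡ 1393 (mod 1763).
Since 1393 ≠ 1, base 9 is a Fermat witness: 1763 is composite.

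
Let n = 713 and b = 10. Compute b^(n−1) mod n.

485

10^1 ≡ 10 (mod 713)
10^2 ≡ 10^2 = 100 ≡ 100 (mod 713)
10^4 ≡ 100^2 = 10000 ≡ 18 (mod 713)
10^8 ≡ 18^2 = 324 ≡ 324 (mod 713)
10^16 ≡ 324^2 = 104976 ≡ 165 (mod 713)
10^32 ≡ 165^2 = 27225 ≡ 131 (mod 713)
10^64 ≡ 131^2 = 17161 ≡ 49 (mod 713)
10^128 ≡ 49^2 = 2401 ≡ 262 (mod 713)
10^256 ≡ 262^2 = 68644 ≡ 196 (mod 713)
10^512 ≡ 196^2 = 38416 ≡ 627 (mod 713)
712 = 512 + 128 + 64 + 8 in binary powers of 2.
So 10^712 ≡ 627 · 262 · 49 · 324 ≡ 485 (mod 713).
Since 485 ≠ 1, base 10 is a Fermat witness: 713 is composite.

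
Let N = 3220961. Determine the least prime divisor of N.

3220961 is odd.
Digit sum 23, not divisible by 3.
Ends in 1: not divisible by 5.
7: 3220961 = 7·460137 + 2
11: 3220961 = 11·292814 + 7
13: 3220961 = 13·247766 + 3
17: 3220961 = 17·189468 + 5
19: 3220961 = 19·169524 + 5
23: 3220961 = 23·140041 + 18
29: 3220961 = 29·111067 + 18
31: 3220961 = 31·103901 + 30
37: 3220961 = 37·87053

37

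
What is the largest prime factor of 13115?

61

13115 = 5 · 2623
2623 = 43 · 61
61 is prime.
So 13115 = 5 · 43 · 61; the largest prime factor is 61.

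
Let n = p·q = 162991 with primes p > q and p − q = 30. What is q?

Since p = q + 30, we have 162991 = q(q + 30), so q² + 30q − 162991 = 0.
Discriminant: 30² + 4·162991 = 900 + 651964 = 652864; √652864 = 808.
q = (−30 + 808)/2 = 389, and p = q + 30 = 419.
Check: 389 · 419 = 162991.

389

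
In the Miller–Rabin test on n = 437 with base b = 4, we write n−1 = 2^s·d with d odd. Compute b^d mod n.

213

437 − 1 = 436 = 2^2 · 109, so d = 109.
4^1 ≡ 4 (mod 437)
4^2 ≡ 4^2 = 16 ≡ 16 (mod 437)
4^4 ≡ 16^2 = 256 ≡ 256 (mod 437)
4^8 ≡ 256^2 = 65536 ≡ 423 (mod 437)
4^16 ≡ 423^2 = 178929 ≡ 196 (mod 437)
4^32 ≡ 196^2 = 38416 ≡ 397 (mod 437)
4^64 ≡ 397^2 = 157609 ≡ 289 (mod 437)
109 = 64 + 32 + 8 + 4 + 1 in binary powers of 2.
So 4^109 ≡ 289 · 397 · 423 · 256 · 4 ≡ 213 (mod 437).
Squaring chain: 213 → 358; never reaches −1, so base 4 is a Miller–Rabin witness that 437 is composite.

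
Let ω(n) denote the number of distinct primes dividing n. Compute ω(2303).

2303 = 7^2 · 47
2303 = 7^2 · 47, which has 2 distinct prime factors.

2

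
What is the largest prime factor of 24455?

24455 = 5 · 4891
4891 = 67 · 73
73 is prime.
So 24455 = 5 · 67 · 73; the largest prime factor is 73.

73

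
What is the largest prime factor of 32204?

97

32204 = 2 · 16102
16102 = 2 · 8051
8051 = 83 · 97
97 is prime.
So 32204 = 2^2 · 83 · 97; the largest prime factor is 97.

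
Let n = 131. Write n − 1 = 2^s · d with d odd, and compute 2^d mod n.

130

131 − 1 = 130 = 2^1 · 65, so d = 65.
2^1 ≡ 2 (mod 131)
2^2 ≡ 2^2 = 4 ≡ 4 (mod 131)
2^4 ≡ 4^2 = 16 ≡ 16 (mod 131)
2^8 ≡ 16^2 = 256 ≡ 125 (mod 131)
2^16 ≡ 125^2 = 15625 ≡ 36 (mod 131)
2^32 ≡ 36^2 = 1296 ≡ 117 (mod 131)
2^64 ≡ 117^2 = 13689 ≡ 65 (mod 131)
65 = 64 + 1 in binary powers of 2.
So 2^65 ≡ 65 · 2 ≡ 130 (mod 131).
Since 2^d ≡ 130 (mod 131), base 2 does not prove 131 composite.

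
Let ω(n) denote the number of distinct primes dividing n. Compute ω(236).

2

236 = 2^2 · 59
236 = 2^2 · 59, which has 2 distinct prime factors.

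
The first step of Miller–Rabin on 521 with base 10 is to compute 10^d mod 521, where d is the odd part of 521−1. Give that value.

521 − 1 = 520 = 2^3 · 65, so d = 65.
10^1 ≡ 10 (mod 521)
10^2 ≡ 10^2 = 100 ≡ 100 (mod 521)
10^4 ≡ 100^2 = 10000 ≡ 101 (mod 521)
10^8 ≡ 101^2 = 10201 ≡ 302 (mod 521)
10^16 ≡ 302^2 = 91204 ≡ 29 (mod 521)
10^32 ≡ 29^2 = 841 ≡ 320 (mod 521)
10^64 ≡ 320^2 = 102400 ≡ 284 (mod 521)
65 = 64 + 1 in binary powers of 2.
So 10^65 ≡ 284 · 10 ≡ 235 (mod 521).
Squaring chain: 235 → 520 → 1; reaches −1, so base 10 does not prove 521 composite.

235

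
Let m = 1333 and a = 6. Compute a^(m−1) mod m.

1

6^1 ≡ 6 (mod 1333)
6^2 ≡ 6^2 = 36 ≡ 36 (mod 1333)
6^4 ≡ 36^2 = 1296 ≡ 1296 (mod 1333)
6^8 ≡ 1296^2 = 1679616 ≡ 36 (mod 1333)
6^16 ≡ 36^2 = 1296 ≡ 1296 (mod 1333)
6^32 ≡ 1296^2 = 1679616 ≡ 36 (mod 1333)
6^64 ≡ 36^2 = 1296 ≡ 1296 (mod 1333)
6^128 ≡ 1296^2 = 1679616 ≡ 36 (mod 1333)
6^256 ≡ 36^2 = 1296 ≡ 1296 (mod 1333)
6^512 ≡ 1296^2 = 1679616 ≡ 36 (mod 1333)
6^1024 ≡ 36^2 = 1296 ≡ 1296 (mod 1333)
1332 = 1024 + 256 + 32 + 16 + 4 in binary powers of 2.
So 6^1332 ≡ 1296 · 1296 · 36 · 1296 · 1296 ≡ 1 (mod 1333).
Since the result is 1, base 6 gives no evidence that 1333 is composite.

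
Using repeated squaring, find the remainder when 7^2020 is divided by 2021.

7^1 ≡ 7 (mod 2021)
7^2 ≡ 7^2 = 49 ≡ 49 (mod 2021)
7^4 ≡ 49^2 = 2401 ≡ 380 (mod 2021)
7^8 ≡ 380^2 = 144400 ≡ 909 (mod 2021)
7^16 ≡ 909^2 = 826281 ≡ 1713 (mod 2021)
7^32 ≡ 1713^2 = 2934369 ≡ 1898 (mod 2021)
7^64 ≡ 1898^2 = 3602404 ≡ 982 (mod 2021)
7^128 ≡ 982^2 = 964324 ≡ 307 (mod 2021)
7^256 ≡ 307^2 = 94249 ≡ 1283 (mod 2021)
7^512 ≡ 1283^2 = 1646089 ≡ 995 (mod 2021)
7^1024 ≡ 995^2 = 990025 ≡ 1756 (mod 2021)
2020 = 1024 + 512 + 256 + 128 + 64 + 32 + 4 in binary powers of 2.
So 7^2020 ≡ 1756 · 995 · 1283 · 307 · 982 · 1898 · 380 ≡ 294 (mod 2021).
Since 294 ≠ 1, base 7 is a Fermat witness: 2021 is composite.

294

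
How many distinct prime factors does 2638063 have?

2638063 = 37^2 · 1927
1927 = 41 · 47
2638063 = 37^2 · 41 · 47, which has 3 distinct prime factors.

3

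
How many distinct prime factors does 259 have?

259 = 7 · 37
259 = 7 · 37, which has 2 distinct prime factors.

2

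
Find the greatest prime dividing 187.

17

187 = 11 · 17
17 is prime.
So 187 = 11 · 17; the largest prime factor is 17.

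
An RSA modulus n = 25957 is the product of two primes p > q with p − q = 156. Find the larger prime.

257

Since p = q + 156, we have 25957 = q(q + 156), so q² + 156q − 25957 = 0.
Discriminant: 156² + 4·25957 = 24336 + 103828 = 128164; √128164 = 358.
q = (−156 + 358)/2 = 101, and p = q + 156 = 257.
Check: 101 · 257 = 25957.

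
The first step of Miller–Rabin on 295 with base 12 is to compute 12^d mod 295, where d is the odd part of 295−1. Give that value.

295 − 1 = 294 = 2^1 · 147, so d = 147.
12^1 ≡ 12 (mod 295)
12^2 ≡ 12^2 = 144 ≡ 144 (mod 295)
12^4 ≡ 144^2 = 20736 ≡ 86 (mod 295)
12^8 ≡ 86^2 = 7396 ≡ 21 (mod 295)
12^16 ≡ 21^2 = 441 ≡ 146 (mod 295)
12^32 ≡ 146^2 = 21316 ≡ 76 (mod 295)
12^64 ≡ 76^2 = 5776 ≡ 171 (mod 295)
12^128 ≡ 171^2 = 29241 ≡ 36 (mod 295)
147 = 128 + 16 + 2 + 1 in binary powers of 2.
So 12^147 ≡ 36 · 146 · 144 · 12 ≡ 203 (mod 295).
Squaring chain: 203; never reaches −1, so base 12 is a Miller–Rabin witness that 295 is composite.

203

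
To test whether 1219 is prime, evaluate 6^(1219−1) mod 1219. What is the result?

731

6^1 ≡ 6 (mod 1219)
6^2 ≡ 6^2 = 36 ≡ 36 (mod 1219)
6^4 ≡ 36^2 = 1296 ≡ 77 (mod 1219)
6^8 ≡ 77^2 = 5929 ≡ 1053 (mod 1219)
6^16 ≡ 1053^2 = 1108809 ≡ 738 (mod 1219)
6^32 ≡ 738^2 = 544644 ≡ 970 (mod 1219)
6^64 ≡ 970^2 = 940900 ≡ 1051 (mod 1219)
6^128 ≡ 1051^2 = 1104601 ≡ 187 (mod 1219)
6^256 ≡ 187^2 = 34969 ≡ 837 (mod 1219)
6^512 ≡ 837^2 = 700569 ≡ 863 (mod 1219)
6^1024 ≡ 863^2 = 744769 ≡ 1179 (mod 1219)
1218 = 1024 + 128 + 64 + 2 in binary powers of 2.
So 6^1218 ≡ 1179 · 187 · 1051 · 36 ≡ 731 (mod 1219).
Since 731 ≠ 1, base 6 is a Fermat witness: 1219 is composite.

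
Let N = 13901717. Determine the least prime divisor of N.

13901717 is odd.
Digit sum 29, not divisible by 3.
Ends in 7: not divisible by 5.
7: 13901717 = 7·1985959 + 4
11: 13901717 = 11·1263792 + 5
13: 13901717 = 13·1069362 + 11
17: 13901717 = 17·817748 + 1
19: 13901717 = 19·731669 + 6
23: 13901717 = 23·604422 + 11
29: 13901717 = 29·479369 + 16
31: 13901717 = 31·448442 + 15
37: 13901717 = 37·375722 + 3
41: 13901717 = 41·339066 + 11
43: 13901717 = 43·323295 + 32
47: 13901717 = 47·295781 + 10
53: 13901717 = 53·262296 + 29
59: 13901717 = 59·235622 + 19
61: 13901717 = 61·227897

61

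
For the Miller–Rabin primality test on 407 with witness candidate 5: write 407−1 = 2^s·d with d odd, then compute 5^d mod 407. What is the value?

279

407 − 1 = 406 = 2^1 · 203, so d = 203.
5^1 ≡ 5 (mod 407)
5^2 ≡ 5^2 = 25 ≡ 25 (mod 407)
5^4 ≡ 25^2 = 625 ≡ 218 (mod 407)
5^8 ≡ 218^2 = 47524 ≡ 312 (mod 407)
5^16 ≡ 312^2 = 97344 ≡ 71 (mod 407)
5^32 ≡ 71^2 = 5041 ≡ 157 (mod 407)
5^64 ≡ 157^2 = 24649 ≡ 229 (mod 407)
5^128 ≡ 229^2 = 52441 ≡ 345 (mod 407)
203 = 128 + 64 + 8 + 2 + 1 in binary powers of 2.
So 5^203 ≡ 345 · 229 · 312 · 25 · 5 ≡ 279 (mod 407).
Squaring chain: 279; never reaches −1, so base 5 is a Miller–Rabin witness that 407 is composite.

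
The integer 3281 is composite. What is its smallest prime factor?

3281 is odd.
Digit sum 14, not divisible by 3.
Ends in 1: not divisible by 5.
7: 3281 = 7·468 + 5
11: 3281 = 11·298 + 3
13: 3281 = 13·252 + 5
17: 3281 = 17·193

17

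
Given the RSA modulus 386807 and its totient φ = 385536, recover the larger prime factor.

769

φ(n) = (p−1)(q−1) = n − (p+q) + 1, so p + q = 386807 − 385536 + 1 = 1272.
p and q are the roots of t² − 1272t + 386807 = 0.
Discriminant: 1272² − 4·386807 = 1617984 − 1547228 = 70756; √70756 = 266.
q = (1272 − 266)/2 = 503, p = (1272 + 266)/2 = 769.
Check: 503 · 769 = 386807.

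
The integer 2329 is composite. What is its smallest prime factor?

2329 is odd.
Digit sum 16, not divisible by 3.
Ends in 9: not divisible by 5.
7: 2329 = 7·332 + 5
11: 2329 = 11·211 + 8
13: 2329 = 13·179 + 2
17: 2329 = 17·137

17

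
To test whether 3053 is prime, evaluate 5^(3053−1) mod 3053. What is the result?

5^1 ≡ 5 (mod 3053)
5^2 ≡ 5^2 = 25 ≡ 25 (mod 3053)
5^4 ≡ 25^2 = 625 ≡ 625 (mod 3053)
5^8 ≡ 625^2 = 390625 ≡ 2894 (mod 3053)
5^16 ≡ 2894^2 = 8375236 ≡ 857 (mod 3053)
5^32 ≡ 857^2 = 734449 ≡ 1729 (mod 3053)
5^64 ≡ 1729^2 = 2989441 ≡ 554 (mod 3053)
5^128 ≡ 554^2 = 306916 ≡ 1616 (mod 3053)
5^256 ≡ 1616^2 = 2611456 ≡ 1141 (mod 3053)
5^512 ≡ 1141^2 = 1301881 ≡ 1303 (mod 3053)
5^1024 ≡ 1303^2 = 1697809 ≡ 341 (mod 3053)
5^2048 ≡ 341^2 = 116281 ≡ 267 (mod 3053)
3052 = 2048 + 512 + 256 + 128 + 64 + 32 + 8 + 4 in binary powers of 2.
So 5^3052 ≡ 267 · 1303 · 1141 · 1616 · 554 · 1729 · 2894 · 625 ≡ 522 (mod 3053).
Since 522 ≠ 1, base 5 is a Fermat witness: 3053 is composite.

522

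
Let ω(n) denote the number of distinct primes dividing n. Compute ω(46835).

4

46835 = 5 · 9367
9367 = 17 · 551
551 = 19 · 29
46835 = 5 · 17 · 19 · 29, which has 4 distinct prime factors.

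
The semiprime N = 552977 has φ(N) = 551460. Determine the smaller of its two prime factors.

607

φ(n) = (p−1)(q−1) = n − (p+q) + 1, so p + q = 552977 − 551460 + 1 = 1518.
p and q are the roots of t² − 1518t + 552977 = 0.
Discriminant: 1518² − 4·552977 = 2304324 − 2211908 = 92416; √92416 = 304.
q = (1518 − 304)/2 = 607, p = (1518 + 304)/2 = 911.
Check: 607 · 911 = 552977.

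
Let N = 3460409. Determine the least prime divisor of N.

3460409 is odd.
Digit sum 26, not divisible by 3.
Ends in 9: not divisible by 5.
7: 3460409 = 7·494344 + 1
11: 3460409 = 11·314582 + 7
13: 3460409 = 13·266185 + 4
17: 3460409 = 17·203553 + 8
19: 3460409 = 19·182126 + 15
23: 3460409 = 23·150452 + 13
29: 3460409 = 29·119324 + 13
31: 3460409 = 31·111626 + 3
37: 3460409 = 37·93524 + 21
41: 3460409 = 41·84400 + 9
43: 3460409 = 43·80474 + 27
47: 3460409 = 47·73625 + 34
53: 3460409 = 53·65290 + 39
59: 3460409 = 59·58651

59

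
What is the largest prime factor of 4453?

73

4453 = 61 · 73
73 is prime.
So 4453 = 61 · 73; the largest prime factor is 73.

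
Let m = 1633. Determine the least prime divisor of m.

1633 is odd.
Digit sum 13, not divisible by 3.
Ends in 3: not divisible by 5.
7: 1633 = 7·233 + 2
11: 1633 = 11·148 + 5
13: 1633 = 13·125 + 8
17: 1633 = 17·96 + 1
19: 1633 = 19·85 + 18
23: 1633 = 23·71

23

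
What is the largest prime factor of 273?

273 = 3 · 91
91 = 7 · 13
13 is prime.
So 273 = 3 · 7 · 13; the largest prime factor is 13.

13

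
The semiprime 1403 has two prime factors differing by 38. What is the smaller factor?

Since p = q + 38, we have 1403 = q(q + 38), so q² + 38q − 1403 = 0.
Discriminant: 38² + 4·1403 = 1444 + 5612 = 7056; √7056 = 84.
q = (−38 + 84)/2 = 23, and p = q + 38 = 61.
Check: 23 · 61 = 1403.

23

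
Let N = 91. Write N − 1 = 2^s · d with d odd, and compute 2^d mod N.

91 − 1 = 90 = 2^1 · 45, so d = 45.
2^1 ≡ 2 (mod 91)
2^2 ≡ 2^2 = 4 ≡ 4 (mod 91)
2^4 ≡ 4^2 = 16 ≡ 16 (mod 91)
2^8 ≡ 16^2 = 256 ≡ 74 (mod 91)
2^16 ≡ 74^2 = 5476 ≡ 16 (mod 91)
2^32 ≡ 16^2 = 256 ≡ 74 (mod 91)
45 = 32 + 8 + 4 + 1 in binary powers of 2.
So 2^45 ≡ 74 · 74 · 16 · 2 ≡ 57 (mod 91).
Squaring chain: 57; never reaches −1, so base 2 is a Miller–Rabin witness that 91 is composite.

57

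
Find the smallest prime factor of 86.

2

86 is even: 2 divides it.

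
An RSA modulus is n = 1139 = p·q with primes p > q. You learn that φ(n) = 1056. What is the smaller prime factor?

17

φ(n) = (p−1)(q−1) = n − (p+q) + 1, so p + q = 1139 − 1056 + 1 = 84.
p and q are the roots of t² − 84t + 1139 = 0.
Discriminant: 84² − 4·1139 = 7056 − 4556 = 2500; √2500 = 50.
q = (84 − 50)/2 = 17, p = (84 + 50)/2 = 67.
Check: 17 · 67 = 1139.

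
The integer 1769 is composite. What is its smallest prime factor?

29

1769 is odd.
Digit sum 23, not divisible by 3.
Ends in 9: not divisible by 5.
7: 1769 = 7·252 + 5
11: 1769 = 11·160 + 9
13: 1769 = 13·136 + 1
17: 1769 = 17·104 + 1
19: 1769 = 19·93 + 2
23: 1769 = 23·76 + 21
29: 1769 = 29·61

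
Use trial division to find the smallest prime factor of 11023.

11023 is odd.
Digit sum 7, not divisible by 3.
Ends in 3: not divisible by 5.
7: 11023 = 7·1574 + 5
11: 11023 = 11·1002 + 1
13: 11023 = 13·847 + 12
17: 11023 = 17·648 + 7
19: 11023 = 19·580 + 3
23: 11023 = 23·479 + 6
29: 11023 = 29·380 + 3
31: 11023 = 31·355 + 18
37: 11023 = 37·297 + 34
41: 11023 = 41·268 + 35
43: 11023 = 43·256 + 15
47: 11023 = 47·234 + 25
53: 11023 = 53·207 + 52
59: 11023 = 59·186 + 49
61: 11023 = 61·180 + 43
67: 11023 = 67·164 + 35
71: 11023 = 71·155 + 18
73: 11023 = 73·151

73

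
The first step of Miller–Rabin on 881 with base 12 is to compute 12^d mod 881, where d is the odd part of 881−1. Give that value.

881 − 1 = 880 = 2^4 · 55, so d = 55.
12^1 ≡ 12 (mod 881)
12^2 ≡ 12^2 = 144 ≡ 144 (mod 881)
12^4 ≡ 144^2 = 20736 ≡ 473 (mod 881)
12^8 ≡ 473^2 = 223729 ≡ 836 (mod 881)
12^16 ≡ 836^2 = 698896 ≡ 263 (mod 881)
12^32 ≡ 263^2 = 69169 ≡ 451 (mod 881)
55 = 32 + 16 + 4 + 2 + 1 in binary powers of 2.
So 12^55 ≡ 451 · 263 · 473 · 144 · 12 ≡ 767 (mod 881).
Squaring chain: 767 → 662 → 387 → 880; reaches −1, so base 12 does not prove 881 composite.

767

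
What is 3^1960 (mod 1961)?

1106

3^1 ≡ 3 (mod 1961)
3^2 ≡ 3^2 = 9 ≡ 9 (mod 1961)
3^4 ≡ 9^2 = 81 ≡ 81 (mod 1961)
3^8 ≡ 81^2 = 6561 ≡ 678 (mod 1961)
3^16 ≡ 678^2 = 459684 ≡ 810 (mod 1961)
3^32 ≡ 810^2 = 656100 ≡ 1126 (mod 1961)
3^64 ≡ 1126^2 = 1267876 ≡ 1070 (mod 1961)
3^128 ≡ 1070^2 = 1144900 ≡ 1637 (mod 1961)
3^256 ≡ 1637^2 = 2679769 ≡ 1043 (mod 1961)
3^512 ≡ 1043^2 = 1087849 ≡ 1455 (mod 1961)
3^1024 ≡ 1455^2 = 2117025 ≡ 1106 (mod 1961)
1960 = 1024 + 512 + 256 + 128 + 32 + 8 in binary powers of 2.
So 3^1960 ≡ 1106 · 1455 · 1043 · 1637 · 1126 · 678 ≡ 1106 (mod 1961).
Since 1106 ≠ 1, base 3 is a Fermat witness: 1961 is composite.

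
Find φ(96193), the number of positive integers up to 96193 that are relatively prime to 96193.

89040

Factor: 96193 = 29 · 31 · 107.
φ(96193) = (29−1) · (31−1) · (107−1) = 28 · 30 · 106 = 89040.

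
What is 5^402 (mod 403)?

311

5^1 ≡ 5 (mod 403)
5^2 ≡ 5^2 = 25 ≡ 25 (mod 403)
5^4 ≡ 25^2 = 625 ≡ 222 (mod 403)
5^8 ≡ 222^2 = 49284 ≡ 118 (mod 403)
5^16 ≡ 118^2 = 13924 ≡ 222 (mod 403)
5^32 ≡ 222^2 = 49284 ≡ 118 (mod 403)
5^64 ≡ 118^2 = 13924 ≡ 222 (mod 403)
5^128 ≡ 222^2 = 49284 ≡ 118 (mod 403)
5^256 ≡ 118^2 = 13924 ≡ 222 (mod 403)
402 = 256 + 128 + 16 + 2 in binary powers of 2.
So 5^402 ≡ 222 · 118 · 222 · 25 ≡ 311 (mod 403).
Since 311 ≠ 1, base 5 is a Fermat witness: 403 is composite.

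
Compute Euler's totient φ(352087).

Factor: 352087 = 17 · 139 · 149.
φ(352087) = (17−1) · (139−1) · (149−1) = 16 · 138 · 148 = 326784.

326784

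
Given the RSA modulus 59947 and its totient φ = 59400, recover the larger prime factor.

397

φ(n) = (p−1)(q−1) = n − (p+q) + 1, so p + q = 59947 − 59400 + 1 = 548.
p and q are the roots of t² − 548t + 59947 = 0.
Discriminant: 548² − 4·59947 = 300304 − 239788 = 60516; √60516 = 246.
q = (548 − 246)/2 = 151, p = (548 + 246)/2 = 397.
Check: 151 · 397 = 59947.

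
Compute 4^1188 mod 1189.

223

4^1 ≡ 4 (mod 1189)
4^2 ≡ 4^2 = 16 ≡ 16 (mod 1189)
4^4 ≡ 16^2 = 256 ≡ 256 (mod 1189)
4^8 ≡ 256^2 = 65536 ≡ 141 (mod 1189)
4^16 ≡ 141^2 = 19881 ≡ 857 (mod 1189)
4^32 ≡ 857^2 = 734449 ≡ 836 (mod 1189)
4^64 ≡ 836^2 = 698896 ≡ 953 (mod 1189)
4^128 ≡ 953^2 = 908209 ≡ 1002 (mod 1189)
4^256 ≡ 1002^2 = 1004004 ≡ 488 (mod 1189)
4^512 ≡ 488^2 = 238144 ≡ 344 (mod 1189)
4^1024 ≡ 344^2 = 118336 ≡ 625 (mod 1189)
1188 = 1024 + 128 + 32 + 4 in binary powers of 2.
So 4^1188 ≡ 625 · 1002 · 836 · 256 ≡ 223 (mod 1189).
Since 223 ≠ 1, base 4 is a Fermat witness: 1189 is composite.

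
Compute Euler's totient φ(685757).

670712

Factor: 685757 = 59^2 · 197.
φ(685757) = 59^1·(59−1) · (197−1) = 3422 · 196 = 670712.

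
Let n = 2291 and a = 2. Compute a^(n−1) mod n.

2^1 ≡ 2 (mod 2291)
2^2 ≡ 2^2 = 4 ≡ 4 (mod 2291)
2^4 ≡ 4^2 = 16 ≡ 16 (mod 2291)
2^8 ≡ 16^2 = 256 ≡ 256 (mod 2291)
2^16 ≡ 256^2 = 65536 ≡ 1388 (mod 2291)
2^32 ≡ 1388^2 = 1926544 ≡ 2104 (mod 2291)
2^64 ≡ 2104^2 = 4426816 ≡ 604 (mod 2291)
2^128 ≡ 604^2 = 364816 ≡ 547 (mod 2291)
2^256 ≡ 547^2 = 299209 ≡ 1379 (mod 2291)
2^512 ≡ 1379^2 = 1901641 ≡ 111 (mod 2291)
2^1024 ≡ 111^2 = 12321 ≡ 866 (mod 2291)
2^2048 ≡ 866^2 = 749956 ≡ 799 (mod 2291)
2290 = 2048 + 128 + 64 + 32 + 16 + 2 in binary powers of 2.
So 2^2290 ≡ 799 · 547 · 604 · 2104 · 1388 · 4 ≡ 92 (mod 2291).
Since 92 ≠ 1, base 2 is a Fermat witness: 2291 is composite.

92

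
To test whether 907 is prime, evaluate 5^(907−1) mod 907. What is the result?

5^1 ≡ 5 (mod 907)
5^2 ≡ 5^2 = 25 ≡ 25 (mod 907)
5^4 ≡ 25^2 = 625 ≡ 625 (mod 907)
5^8 ≡ 625^2 = 390625 ≡ 615 (mod 907)
5^16 ≡ 615^2 = 378225 ≡ 6 (mod 907)
5^32 ≡ 6^2 = 36 ≡ 36 (mod 907)
5^64 ≡ 36^2 = 1296 ≡ 389 (mod 907)
5^128 ≡ 389^2 = 151321 ≡ 759 (mod 907)
5^256 ≡ 759^2 = 576081 ≡ 136 (mod 907)
5^512 ≡ 136^2 = 18496 ≡ 356 (mod 907)
906 = 512 + 256 + 128 + 8 + 2 in binary powers of 2.
So 5^906 ≡ 356 · 136 · 759 · 615 · 25 ≡ 1 (mod 907).
Since the result is 1, base 5 gives no evidence that 907 is composite.

1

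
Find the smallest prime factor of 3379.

31

3379 is odd.
Digit sum 22, not divisible by 3.
Ends in 9: not divisible by 5.
7: 3379 = 7·482 + 5
11: 3379 = 11·307 + 2
13: 3379 = 13·259 + 12
17: 3379 = 17·198 + 13
19: 3379 = 19·177 + 16
23: 3379 = 23·146 + 21
29: 3379 = 29·116 + 15
31: 3379 = 31·109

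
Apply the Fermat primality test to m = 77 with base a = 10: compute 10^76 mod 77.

67

10^1 ≡ 10 (mod 77)
10^2 ≡ 10^2 = 100 ≡ 23 (mod 77)
10^4 ≡ 23^2 = 529 ≡ 67 (mod 77)
10^8 ≡ 67^2 = 4489 ≡ 23 (mod 77)
10^16 ≡ 23^2 = 529 ≡ 67 (mod 77)
10^32 ≡ 67^2 = 4489 ≡ 23 (mod 77)
10^64 ≡ 23^2 = 529 ≡ 67 (mod 77)
76 = 64 + 8 + 4 in binary powers of 2.
So 10^76 ≡ 67 · 23 · 67 ≡ 67 (mod 77).
Since 67 ≠ 1, base 10 is a Fermat witness: 77 is composite.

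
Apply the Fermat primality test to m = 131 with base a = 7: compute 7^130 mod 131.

1

7^1 ≡ 7 (mod 131)
7^2 ≡ 7^2 = 49 ≡ 49 (mod 131)
7^4 ≡ 49^2 = 2401 ≡ 43 (mod 131)
7^8 ≡ 43^2 = 1849 ≡ 15 (mod 131)
7^16 ≡ 15^2 = 225 ≡ 94 (mod 131)
7^32 ≡ 94^2 = 8836 ≡ 59 (mod 131)
7^64 ≡ 59^2 = 3481 ≡ 75 (mod 131)
7^128 ≡ 75^2 = 5625 ≡ 123 (mod 131)
130 = 128 + 2 in binary powers of 2.
So 7^130 ≡ 123 · 49 ≡ 1 (mod 131).
Since the result is 1, base 7 gives no evidence that 131 is composite.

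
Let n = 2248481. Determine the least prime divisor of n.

41

2248481 is odd.
Digit sum 29, not divisible by 3.
Ends in 1: not divisible by 5.
7: 2248481 = 7·321211 + 4
11: 2248481 = 11·204407 + 4
13: 2248481 = 13·172960 + 1
17: 2248481 = 17·132263 + 10
19: 2248481 = 19·118341 + 2
23: 2248481 = 23·97760 + 1
29: 2248481 = 29·77533 + 24
31: 2248481 = 31·72531 + 20
37: 2248481 = 37·60769 + 28
41: 2248481 = 41·54841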